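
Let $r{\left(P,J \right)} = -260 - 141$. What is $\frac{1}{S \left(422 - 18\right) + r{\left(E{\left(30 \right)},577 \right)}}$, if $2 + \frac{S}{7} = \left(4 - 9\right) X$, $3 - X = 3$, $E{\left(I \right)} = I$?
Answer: $- \frac{1}{6057} \approx -0.0001651$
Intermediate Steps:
$X = 0$ ($X = 3 - 3 = 0$)
$r{\left(P,J \right)} = -401$
$S = -14$ ($S = -14 + 7 \left(4 - 9\right) 0 = -14 + 7 \left(\left(-5\right) 0\right) = -14 + 7 \cdot 0 = -14 + 0 = -14$)
$\frac{1}{S \left(422 - 18\right) + r{\left(E{\left(30 \right)},577 \right)}} = \frac{1}{- 14 \left(422 - 18\right) - 401} = \frac{1}{\left(-14\right) 404 - 401} = \frac{1}{-5656 - 401} = \frac{1}{-6057} = - \frac{1}{6057}$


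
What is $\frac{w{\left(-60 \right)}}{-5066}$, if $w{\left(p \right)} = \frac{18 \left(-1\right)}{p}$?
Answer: $- \frac{3}{50660} \approx -5.9218 \cdot 10^{-5}$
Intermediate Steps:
$w{\left(p \right)} = - \frac{18}{p}$
$\frac{w{\left(-60 \right)}}{-5066} = \frac{\left(-18\right) \frac{1}{-60}}{-5066} = \left(-18\right) \left(- \frac{1}{60}\right) \left(- \frac{1}{5066}\right) = \frac{3}{10} \left(- \frac{1}{5066}\right) = - \frac{3}{50660}$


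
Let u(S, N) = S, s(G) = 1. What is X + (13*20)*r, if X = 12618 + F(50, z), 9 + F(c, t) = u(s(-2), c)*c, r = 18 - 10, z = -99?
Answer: 14739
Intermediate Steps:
r = 8
F(c, t) = -9 + c (F(c, t) = -9 + 1*c = -9 + c)
X = 12659 (X = 12618 + (-9 + 50) = 12618 + 41 = 12659)
X + (13*20)*r = 12659 + (13*20)*8 = 12659 + 260*8 = 12659 + 2080 = 14739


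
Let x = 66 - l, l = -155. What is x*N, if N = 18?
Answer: 3978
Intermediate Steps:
x = 221 (x = 66 - 1*(-155) = 66 + 155 = 221)
x*N = 221*18 = 3978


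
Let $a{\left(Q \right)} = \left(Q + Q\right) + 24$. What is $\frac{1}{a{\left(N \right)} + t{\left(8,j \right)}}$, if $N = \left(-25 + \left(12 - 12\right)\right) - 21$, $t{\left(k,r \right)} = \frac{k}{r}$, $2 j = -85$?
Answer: $- \frac{85}{5796} \approx -0.014665$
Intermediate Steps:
$j = - \frac{85}{2}$ ($j = \frac{1}{2} \left(-85\right) = - \frac{85}{2} \approx -42.5$)
$N = -46$ ($N = \left(-25 + 0\right) - 21 = -25 - 21 = -46$)
$a{\left(Q \right)} = 24 + 2 Q$ ($a{\left(Q \right)} = 2 Q + 24 = 24 + 2 Q$)
$\frac{1}{a{\left(N \right)} + t{\left(8,j \right)}} = \frac{1}{\left(24 + 2 \left(-46\right)\right) + \frac{8}{- \frac{85}{2}}} = \frac{1}{\left(24 - 92\right) + 8 \left(- \frac{2}{85}\right)} = \frac{1}{-68 - \frac{16}{85}} = \frac{1}{- \frac{5796}{85}} = - \frac{85}{5796}$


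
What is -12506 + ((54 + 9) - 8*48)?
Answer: -12827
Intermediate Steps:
-12506 + ((54 + 9) - 8*48) = -12506 + (63 - 384) = -12506 - 321 = -12827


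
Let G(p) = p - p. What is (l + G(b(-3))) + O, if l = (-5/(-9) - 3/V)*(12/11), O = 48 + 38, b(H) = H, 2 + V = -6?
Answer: 5743/66 ≈ 87.015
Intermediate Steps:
V = -8 (V = -2 - 6 = -8)
G(p) = 0
O = 86
l = 67/66 (l = (-5/(-9) - 3/(-8))*(12/11) = (-5*(-⅑) - 3*(-⅛))*(12*(1/11)) = (5/9 + 3/8)*(12/11) = (67/72)*(12/11) = 67/66 ≈ 1.0152)
(l + G(b(-3))) + O = (67/66 + 0) + 86 = 67/66 + 86 = 5743/66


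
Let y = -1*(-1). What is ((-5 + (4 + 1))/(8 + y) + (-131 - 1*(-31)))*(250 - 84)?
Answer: -16600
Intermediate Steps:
y = 1
((-5 + (4 + 1))/(8 + y) + (-131 - 1*(-31)))*(250 - 84) = ((-5 + (4 + 1))/(8 + 1) + (-131 - 1*(-31)))*(250 - 84) = ((-5 + 5)/9 + (-131 + 31))*166 = ((⅑)*0 - 100)*166 = (0 - 100)*166 = -100*166 = -16600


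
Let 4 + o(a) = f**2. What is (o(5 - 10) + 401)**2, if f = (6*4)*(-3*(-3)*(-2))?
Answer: 34976854441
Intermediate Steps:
f = -432 (f = 24*(9*(-2)) = 24*(-18) = -432)
o(a) = 186620 (o(a) = -4 + (-432)**2 = -4 + 186624 = 186620)
(o(5 - 10) + 401)**2 = (186620 + 401)**2 = 187021**2 = 34976854441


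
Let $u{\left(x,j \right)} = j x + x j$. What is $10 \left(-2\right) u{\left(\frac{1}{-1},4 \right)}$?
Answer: $160$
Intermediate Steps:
$u{\left(x,j \right)} = 2 j x$ ($u{\left(x,j \right)} = j x + j x = 2 j x$)
$10 \left(-2\right) u{\left(\frac{1}{-1},4 \right)} = 10 \left(-2\right) 2 \cdot 4 \frac{1}{-1} = - 20 \cdot 2 \cdot 4 \left(-1\right) = \left(-20\right) \left(-8\right) = 160$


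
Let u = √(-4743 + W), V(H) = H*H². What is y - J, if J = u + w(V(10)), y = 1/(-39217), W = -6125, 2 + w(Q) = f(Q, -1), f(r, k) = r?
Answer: -39138567/39217 - 2*I*√2717 ≈ -998.0 - 104.25*I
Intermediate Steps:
V(H) = H³
w(Q) = -2 + Q
u = 2*I*√2717 (u = √(-4743 - 6125) = √(-10868) = 2*I*√2717 ≈ 104.25*I)
y = -1/39217 ≈ -2.5499e-5
J = 998 + 2*I*√2717 (J = 2*I*√2717 + (-2 + 10³) = 2*I*√2717 + (-2 + 1000) = 2*I*√2717 + 998 = 998 + 2*I*√2717 ≈ 998.0 + 104.25*I)
y - J = -1/39217 - (998 + 2*I*√2717) = -1/39217 + (-998 - 2*I*√2717) = -39138567/39217 - 2*I*√2717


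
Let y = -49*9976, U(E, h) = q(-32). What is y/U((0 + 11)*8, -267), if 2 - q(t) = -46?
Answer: -61103/6 ≈ -10184.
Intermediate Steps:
q(t) = 48 (q(t) = 2 - 1*(-46) = 2 + 46 = 48)
U(E, h) = 48
y = -488824
y/U((0 + 11)*8, -267) = -488824/48 = -488824*1/48 = -61103/6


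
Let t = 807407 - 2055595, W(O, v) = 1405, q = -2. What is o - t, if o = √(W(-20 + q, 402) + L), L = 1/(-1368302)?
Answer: 1248188 + √2630511758933318/1368302 ≈ 1.2482e+6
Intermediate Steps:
L = -1/1368302 ≈ -7.3083e-7
o = √2630511758933318/1368302 (o = √(1405 - 1/1368302) = √(1922464309/1368302) = √2630511758933318/1368302 ≈ 37.483)
t = -1248188
o - t = √2630511758933318/1368302 - 1*(-1248188) = √2630511758933318/1368302 + 1248188 = 1248188 + √2630511758933318/1368302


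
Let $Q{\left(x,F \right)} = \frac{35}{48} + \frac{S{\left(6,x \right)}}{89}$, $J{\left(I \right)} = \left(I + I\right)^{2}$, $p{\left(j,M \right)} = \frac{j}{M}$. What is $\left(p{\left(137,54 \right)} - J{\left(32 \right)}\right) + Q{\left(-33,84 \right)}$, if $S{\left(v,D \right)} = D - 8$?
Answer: $- \frac{157375141}{38448} \approx -4093.2$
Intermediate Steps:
$S{\left(v,D \right)} = -8 + D$
$J{\left(I \right)} = 4 I^{2}$ ($J{\left(I \right)} = \left(2 I\right)^{2} = 4 I^{2}$)
$Q{\left(x,F \right)} = \frac{2731}{4272} + \frac{x}{89}$ ($Q{\left(x,F \right)} = \frac{35}{48} + \frac{-8 + x}{89} = 35 \cdot \frac{1}{48} + \left(-8 + x\right) \frac{1}{89} = \frac{35}{48} + \left(- \frac{8}{89} + \frac{x}{89}\right) = \frac{2731}{4272} + \frac{x}{89}$)
$\left(p{\left(137,54 \right)} - J{\left(32 \right)}\right) + Q{\left(-33,84 \right)} = \left(\frac{137}{54} - 4 \cdot 32^{2}\right) + \left(\frac{2731}{4272} + \frac{1}{89} \left(-33\right)\right) = \left(137 \cdot \frac{1}{54} - 4 \cdot 1024\right) + \left(\frac{2731}{4272} - \frac{33}{89}\right) = \left(\frac{137}{54} - 4096\right) + \frac{1147}{4272} = - \frac{221047}{54} + \frac{1147}{4272} = - \frac{157375141}{38448}$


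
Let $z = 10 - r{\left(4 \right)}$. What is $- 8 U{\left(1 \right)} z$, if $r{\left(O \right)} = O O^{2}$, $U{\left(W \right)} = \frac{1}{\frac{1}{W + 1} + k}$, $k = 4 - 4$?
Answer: $864$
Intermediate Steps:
$k = 0$
$U{\left(W \right)} = 1 + W$ ($U{\left(W \right)} = \frac{1}{\frac{1}{W + 1} + 0} = \frac{1}{\frac{1}{1 + W} + 0} = \frac{1}{\frac{1}{1 + W}} = 1 + W$)
$r{\left(O \right)} = O^{3}$
$z = -54$ ($z = 10 - 4^{3} = 10 - 64 = -54$)
$- 8 U{\left(1 \right)} z = - 8 \left(1 + 1\right) \left(-54\right) = \left(-8\right) 2 \left(-54\right) = \left(-16\right) \left(-54\right) = 864$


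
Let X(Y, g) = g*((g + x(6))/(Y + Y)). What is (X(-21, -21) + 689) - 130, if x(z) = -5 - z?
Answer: 543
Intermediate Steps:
X(Y, g) = g*(-11 + g)/(2*Y) (X(Y, g) = g*((g + (-5 - 1*6))/(Y + Y)) = g*((g + (-5 - 6))/((2*Y))) = g*((g - 11)*(1/(2*Y))) = g*((-11 + g)*(1/(2*Y))) = g*((-11 + g)/(2*Y)) = g*(-11 + g)/(2*Y))
(X(-21, -21) + 689) - 130 = ((1/2)*(-21)*(-11 - 21)/(-21) + 689) - 130 = ((1/2)*(-21)*(-1/21)*(-32) + 689) - 130 = (-16 + 689) - 130 = 673 - 130 = 543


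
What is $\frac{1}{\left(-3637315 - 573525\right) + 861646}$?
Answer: $- \frac{1}{3349194} \approx -2.9858 \cdot 10^{-7}$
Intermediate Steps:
$\frac{1}{\left(-3637315 - 573525\right) + 861646} = \frac{1}{-4210840 + 861646} = \frac{1}{-3349194} = - \frac{1}{3349194}$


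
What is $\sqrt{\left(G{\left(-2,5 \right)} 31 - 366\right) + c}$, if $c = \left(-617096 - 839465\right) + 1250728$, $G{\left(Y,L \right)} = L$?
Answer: $2 i \sqrt{51511} \approx 453.92 i$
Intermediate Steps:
$c = -205833$ ($c = -1456561 + 1250728 = -205833$)
$\sqrt{\left(G{\left(-2,5 \right)} 31 - 366\right) + c} = \sqrt{\left(5 \cdot 31 - 366\right) - 205833} = \sqrt{\left(155 - 366\right) - 205833} = \sqrt{-211 - 205833} = \sqrt{-206044} = 2 i \sqrt{51511}$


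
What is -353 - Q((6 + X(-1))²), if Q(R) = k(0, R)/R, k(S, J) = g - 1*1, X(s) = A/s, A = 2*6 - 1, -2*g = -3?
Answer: -17651/50 ≈ -353.02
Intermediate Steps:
g = 3/2 (g = -½*(-3) = 3/2 ≈ 1.5000)
A = 11 (A = 12 - 1 = 11)
X(s) = 11/s
k(S, J) = ½ (k(S, J) = 3/2 - 1*1 = 3/2 - 1 = ½)
Q(R) = 1/(2*R)
-353 - Q((6 + X(-1))²) = -353 - 1/(2*((6 + 11/(-1))²)) = -353 - 1/(2*((6 + 11*(-1))²)) = -353 - 1/(2*((6 - 11)²)) = -353 - 1/(2*((-5)²)) = -353 - 1/(2*25) = -353 - 1*1/50 = -353 - 1/50 = -17651/50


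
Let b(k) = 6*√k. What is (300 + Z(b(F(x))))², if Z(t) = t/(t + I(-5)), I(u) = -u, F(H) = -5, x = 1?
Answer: 36*(30100*√5 + 78101*I)/(12*√5 + 31*I) ≈ 90528.0 + 196.91*I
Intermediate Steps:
Z(t) = t/(5 + t) (Z(t) = t/(t - 1*(-5)) = t/(t + 5) = t/(5 + t))
(300 + Z(b(F(x))))² = (300 + (6*√(-5))/(5 + 6*√(-5)))² = (300 + (6*(I*√5))/(5 + 6*(I*√5)))² = (300 + (6*I*√5)/(5 + 6*I*√5))² = (300 + 6*I*√5/(5 + 6*I*√5))²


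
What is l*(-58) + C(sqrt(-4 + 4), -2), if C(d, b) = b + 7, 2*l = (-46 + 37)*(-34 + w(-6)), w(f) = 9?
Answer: -6520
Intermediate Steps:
l = 225/2 (l = ((-46 + 37)*(-34 + 9))/2 = (-9*(-25))/2 = (1/2)*225 = 225/2 ≈ 112.50)
C(d, b) = 7 + b
l*(-58) + C(sqrt(-4 + 4), -2) = (225/2)*(-58) + (7 - 2) = -6525 + 5 = -6520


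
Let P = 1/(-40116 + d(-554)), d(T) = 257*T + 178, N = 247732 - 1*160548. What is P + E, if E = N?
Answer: 15895038143/182316 ≈ 87184.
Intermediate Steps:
N = 87184 (N = 247732 - 160548 = 87184)
d(T) = 178 + 257*T
E = 87184
P = -1/182316 (P = 1/(-40116 + (178 + 257*(-554))) = 1/(-40116 + (178 - 142378)) = 1/(-40116 - 142200) = 1/(-182316) = -1/182316 ≈ -5.4850e-6)
P + E = -1/182316 + 87184 = 15895038143/182316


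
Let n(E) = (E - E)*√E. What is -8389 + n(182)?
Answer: -8389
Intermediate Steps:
n(E) = 0 (n(E) = 0*√E = 0)
-8389 + n(182) = -8389 + 0 = -8389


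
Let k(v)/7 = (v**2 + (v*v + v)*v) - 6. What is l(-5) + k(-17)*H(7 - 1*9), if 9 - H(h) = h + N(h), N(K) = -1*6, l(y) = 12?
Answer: -516567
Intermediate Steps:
N(K) = -6
H(h) = 15 - h (H(h) = 9 - (h - 6) = 9 - (-6 + h) = 9 + (6 - h) = 15 - h)
k(v) = -42 + 7*v**2 + 7*v*(v + v**2) (k(v) = 7*((v**2 + (v*v + v)*v) - 6) = 7*((v**2 + (v**2 + v)*v) - 6) = 7*((v**2 + (v + v**2)*v) - 6) = 7*((v**2 + v*(v + v**2)) - 6) = 7*(-6 + v**2 + v*(v + v**2)) = -42 + 7*v**2 + 7*v*(v + v**2))
l(-5) + k(-17)*H(7 - 1*9) = 12 + (-42 + 7*(-17)**3 + 14*(-17)**2)*(15 - (7 - 1*9)) = 12 + (-42 + 7*(-4913) + 14*289)*(15 - (7 - 9)) = 12 + (-42 - 34391 + 4046)*(15 - 1*(-2)) = 12 - 30387*(15 + 2) = 12 - 30387*17 = 12 - 516579 = -516567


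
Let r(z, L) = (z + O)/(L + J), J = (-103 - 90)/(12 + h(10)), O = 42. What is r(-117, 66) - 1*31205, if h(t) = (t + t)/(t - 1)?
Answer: -69808785/2237 ≈ -31206.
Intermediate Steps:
h(t) = 2*t/(-1 + t) (h(t) = (2*t)/(-1 + t) = 2*t/(-1 + t))
J = -1737/128 (J = (-103 - 90)/(12 + 2*10/(-1 + 10)) = -193/(12 + 2*10/9) = -193/(12 + 2*10*(⅑)) = -193/(12 + 20/9) = -193/128/9 = -193*9/128 = -1737/128 ≈ -13.570)
r(z, L) = (42 + z)/(-1737/128 + L) (r(z, L) = (z + 42)/(L - 1737/128) = (42 + z)/(-1737/128 + L))
r(-117, 66) - 1*31205 = 128*(42 - 117)/(-1737 + 128*66) - 1*31205 = 128*(-75)/(-1737 + 8448) - 31205 = 128*(-75)/6711 - 31205 = 128*(1/6711)*(-75) - 31205 = -3200/2237 - 31205 = -69808785/2237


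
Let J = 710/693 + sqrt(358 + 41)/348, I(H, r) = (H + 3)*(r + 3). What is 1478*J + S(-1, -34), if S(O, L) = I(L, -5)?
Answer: 1092346/693 + 739*sqrt(399)/174 ≈ 1661.1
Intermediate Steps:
I(H, r) = (3 + H)*(3 + r)
S(O, L) = -6 - 2*L (S(O, L) = 9 + 3*L + 3*(-5) + L*(-5) = 9 + 3*L - 15 - 5*L = -6 - 2*L)
J = 710/693 + sqrt(399)/348 (J = 710*(1/693) + sqrt(399)*(1/348) = 710/693 + sqrt(399)/348 ≈ 1.0819)
1478*J + S(-1, -34) = 1478*(710/693 + sqrt(399)/348) + (-6 - 2*(-34)) = (1049380/693 + 739*sqrt(399)/174) + (-6 + 68) = (1049380/693 + 739*sqrt(399)/174) + 62 = 1092346/693 + 739*sqrt(399)/174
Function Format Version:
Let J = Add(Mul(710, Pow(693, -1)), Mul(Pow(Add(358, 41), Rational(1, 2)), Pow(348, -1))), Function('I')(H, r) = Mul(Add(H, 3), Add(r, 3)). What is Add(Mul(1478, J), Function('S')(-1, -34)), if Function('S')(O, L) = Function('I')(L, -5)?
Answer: Add(Rational(1092346, 693), Mul(Rational(739, 174), Pow(399, Rational(1, 2)))) ≈ 1661.1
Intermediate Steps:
Function('I')(H, r) = Mul(Add(3, H), Add(3, r))
Function('S')(O, L) = Add(-6, Mul(-2, L)) (Function('S')(O, L) = Add(9, Mul(3, L), Mul(3, -5), Mul(L, -5)) = Add(9, Mul(3, L), -15, Mul(-5, L)) = Add(-6, Mul(-2, L)))
J = Add(Rational(710, 693), Mul(Rational(1, 348), Pow(399, Rational(1, 2)))) (J = Add(Mul(710, Rational(1, 693)), Mul(Pow(399, Rational(1, 2)), Rational(1, 348))) = Add(Rational(710, 693), Mul(Rational(1, 348), Pow(399, Rational(1, 2)))) ≈ 1.0819)
Add(Mul(1478, J), Function('S')(-1, -34)) = Add(Mul(1478, Add(Rational(710, 693), Mul(Rational(1, 348), Pow(399, Rational(1, 2))))), Add(-6, Mul(-2, -34))) = Add(Add(Rational(1049380, 693), Mul(Rational(739, 174), Pow(399, Rational(1, 2)))), Add(-6, 68)) = Add(Add(Rational(1049380, 693), Mul(Rational(739, 174), Pow(399, Rational(1, 2)))), 62) = Add(Rational(1092346, 693), Mul(Rational(739, 174), Pow(399, Rational(1, 2))))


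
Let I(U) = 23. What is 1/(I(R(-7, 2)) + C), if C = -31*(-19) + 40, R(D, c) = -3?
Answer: 1/652 ≈ 0.0015337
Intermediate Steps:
C = 629 (C = 589 + 40 = 629)
1/(I(R(-7, 2)) + C) = 1/(23 + 629) = 1/652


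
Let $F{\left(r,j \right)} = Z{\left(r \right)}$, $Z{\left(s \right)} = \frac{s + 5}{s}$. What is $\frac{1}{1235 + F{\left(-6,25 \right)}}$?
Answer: $\frac{6}{7411} \approx 0.00080961$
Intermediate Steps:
$Z{\left(s \right)} = \frac{5 + s}{s}$
$F{\left(r,j \right)} = \frac{5 + r}{r}$
$\frac{1}{1235 + F{\left(-6,25 \right)}} = \frac{1}{1235 + \frac{5 - 6}{-6}} = \frac{1}{1235 - - \frac{1}{6}} = \frac{1}{1235 + \frac{1}{6}} = \frac{1}{\frac{7411}{6}} = \frac{6}{7411}$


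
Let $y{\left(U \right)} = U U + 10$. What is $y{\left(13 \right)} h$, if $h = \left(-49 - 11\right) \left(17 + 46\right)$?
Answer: $-676620$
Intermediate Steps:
$y{\left(U \right)} = 10 + U^{2}$ ($y{\left(U \right)} = U^{2} + 10 = 10 + U^{2}$)
$h = -3780$ ($h = \left(-60\right) 63 = -3780$)
$y{\left(13 \right)} h = \left(10 + 13^{2}\right) \left(-3780\right) = \left(10 + 169\right) \left(-3780\right) = 179 \left(-3780\right) = -676620$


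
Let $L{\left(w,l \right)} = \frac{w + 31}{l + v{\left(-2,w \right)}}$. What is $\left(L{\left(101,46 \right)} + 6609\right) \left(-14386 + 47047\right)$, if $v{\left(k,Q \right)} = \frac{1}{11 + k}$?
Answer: $\frac{89619269103}{415} \approx 2.1595 \cdot 10^{8}$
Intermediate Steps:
$L{\left(w,l \right)} = \frac{31 + w}{\frac{1}{9} + l}$ ($L{\left(w,l \right)} = \frac{w + 31}{l + \frac{1}{11 - 2}} = \frac{31 + w}{l + \frac{1}{9}} = \frac{31 + w}{\frac{1}{9} + l}$)
$\left(L{\left(101,46 \right)} + 6609\right) \left(-14386 + 47047\right) = \left(\frac{9 \left(31 + 101\right)}{1 + 9 \cdot 46} + 6609\right) \left(-14386 + 47047\right) = \left(9 \frac{1}{1 + 414} \cdot 132 + 6609\right) 32661 = \left(9 \cdot \frac{1}{415} \cdot 132 + 6609\right) 32661 = \left(\frac{1188}{415} + 6609\right) 32661 = \frac{2743923}{415} \cdot 32661 = \frac{89619269103}{415}$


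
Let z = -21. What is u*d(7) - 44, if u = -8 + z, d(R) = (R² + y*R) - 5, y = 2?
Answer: -1726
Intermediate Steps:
d(R) = -5 + R² + 2*R (d(R) = (R² + 2*R) - 5 = -5 + R² + 2*R)
u = -29 (u = -8 - 21 = -29)
u*d(7) - 44 = -29*(-5 + 7² + 2*7) - 44 = -29*(-5 + 49 + 14) - 44 = -29*58 - 44 = -1682 - 44 = -1726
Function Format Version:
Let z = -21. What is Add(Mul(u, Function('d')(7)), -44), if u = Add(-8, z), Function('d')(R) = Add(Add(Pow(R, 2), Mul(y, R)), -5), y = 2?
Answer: -1726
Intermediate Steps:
Function('d')(R) = Add(-5, Pow(R, 2), Mul(2, R)) (Function('d')(R) = Add(Add(Pow(R, 2), Mul(2, R)), -5) = Add(-5, Pow(R, 2), Mul(2, R)))
u = -29 (u = Add(-8, -21) = -29)
Add(Mul(u, Function('d')(7)), -44) = Add(Mul(-29, Add(-5, Pow(7, 2), Mul(2, 7))), -44) = Add(Mul(-29, Add(-5, 49, 14)), -44) = Add(Mul(-29, 58), -44) = Add(-1682, -44) = -1726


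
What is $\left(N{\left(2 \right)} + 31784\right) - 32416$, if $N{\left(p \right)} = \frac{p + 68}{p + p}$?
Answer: $- \frac{1229}{2} \approx -614.5$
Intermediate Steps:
$N{\left(p \right)} = \frac{68 + p}{2 p}$
$\left(N{\left(2 \right)} + 31784\right) - 32416 = \left(\frac{68 + 2}{2 \cdot 2} + 31784\right) - 32416 = \left(\frac{1}{2} \cdot \frac{1}{2} \cdot 70 + 31784\right) - 32416 = \left(\frac{35}{2} + 31784\right) - 32416 = \frac{63603}{2} - 32416 = - \frac{1229}{2}$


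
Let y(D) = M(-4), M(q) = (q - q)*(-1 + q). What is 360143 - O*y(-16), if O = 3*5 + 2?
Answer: 360143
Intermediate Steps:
M(q) = 0 (M(q) = 0*(-1 + q) = 0)
y(D) = 0
O = 17 (O = 15 + 2 = 17)
360143 - O*y(-16) = 360143 - 17*0 = 360143 - 1*0 = 360143 + 0 = 360143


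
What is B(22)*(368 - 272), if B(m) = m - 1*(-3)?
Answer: 2400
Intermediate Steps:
B(m) = 3 + m (B(m) = m + 3 = 3 + m)
B(22)*(368 - 272) = (3 + 22)*(368 - 272) = 25*96 = 2400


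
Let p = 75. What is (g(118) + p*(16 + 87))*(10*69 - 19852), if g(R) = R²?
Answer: -414838138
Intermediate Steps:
(g(118) + p*(16 + 87))*(10*69 - 19852) = (118² + 75*(16 + 87))*(10*69 - 19852) = (13924 + 75*103)*(690 - 19852) = (13924 + 7725)*(-19162) = 21649*(-19162) = -414838138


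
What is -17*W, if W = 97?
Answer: -1649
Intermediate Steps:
-17*W = -17*97 = -1*1649 = -1649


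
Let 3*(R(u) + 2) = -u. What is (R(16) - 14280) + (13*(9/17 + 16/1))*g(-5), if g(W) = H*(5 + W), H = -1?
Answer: -42862/3 ≈ -14287.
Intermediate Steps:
R(u) = -2 - u/3 (R(u) = -2 + (-u)/3 = -2 - u/3)
g(W) = -5 - W (g(W) = -(5 + W) = -5 - W)
(R(16) - 14280) + (13*(9/17 + 16/1))*g(-5) = ((-2 - ⅓*16) - 14280) + (13*(9/17 + 16/1))*(-5 - 1*(-5)) = ((-2 - 16/3) - 14280) + (13*(9*(1/17) + 16*1))*(-5 + 5) = (-22/3 - 14280) + (13*(9/17 + 16))*0 = -42862/3 + (13*(281/17))*0 = -42862/3 + (3653/17)*0 = -42862/3 + 0 = -42862/3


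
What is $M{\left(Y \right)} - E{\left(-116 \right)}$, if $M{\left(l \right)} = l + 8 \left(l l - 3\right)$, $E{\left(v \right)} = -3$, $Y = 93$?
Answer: $69264$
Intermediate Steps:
$M{\left(l \right)} = -24 + l + 8 l^{2}$ ($M{\left(l \right)} = l + 8 \left(l^{2} - 3\right) = l + 8 \left(-3 + l^{2}\right) = l + \left(-24 + 8 l^{2}\right) = -24 + l + 8 l^{2}$)
$M{\left(Y \right)} - E{\left(-116 \right)} = \left(-24 + 93 + 8 \cdot 93^{2}\right) - -3 = \left(-24 + 93 + 8 \cdot 8649\right) + 3 = \left(-24 + 93 + 69192\right) + 3 = 69261 + 3 = 69264$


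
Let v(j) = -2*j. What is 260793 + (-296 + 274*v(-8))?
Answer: 264881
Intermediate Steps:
260793 + (-296 + 274*v(-8)) = 260793 + (-296 + 274*(-2*(-8))) = 260793 + (-296 + 274*16) = 260793 + (-296 + 4384) = 260793 + 4088 = 264881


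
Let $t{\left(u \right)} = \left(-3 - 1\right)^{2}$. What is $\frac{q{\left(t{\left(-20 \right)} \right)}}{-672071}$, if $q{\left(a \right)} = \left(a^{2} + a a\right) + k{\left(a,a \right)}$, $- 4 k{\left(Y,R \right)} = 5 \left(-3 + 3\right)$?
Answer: $- \frac{512}{672071} \approx -0.00076182$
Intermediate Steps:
$k{\left(Y,R \right)} = 0$ ($k{\left(Y,R \right)} = - \frac{5 \left(-3 + 3\right)}{4} = - \frac{5 \cdot 0}{4} = \left(- \frac{1}{4}\right) 0 = 0$)
$t{\left(u \right)} = 16$ ($t{\left(u \right)} = \left(-4\right)^{2} = 16$)
$q{\left(a \right)} = 2 a^{2}$ ($q{\left(a \right)} = \left(a^{2} + a a\right) + 0 = \left(a^{2} + a^{2}\right) + 0 = 2 a^{2} + 0 = 2 a^{2}$)
$\frac{q{\left(t{\left(-20 \right)} \right)}}{-672071} = \frac{2 \cdot 16^{2}}{-672071} = 2 \cdot 256 \left(- \frac{1}{672071}\right) = 512 \left(- \frac{1}{672071}\right) = - \frac{512}{672071}$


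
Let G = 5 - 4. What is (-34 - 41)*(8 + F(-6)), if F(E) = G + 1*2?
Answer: -825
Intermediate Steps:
G = 1
F(E) = 3 (F(E) = 1 + 1*2 = 1 + 2 = 3)
(-34 - 41)*(8 + F(-6)) = (-34 - 41)*(8 + 3) = -75*11 = -825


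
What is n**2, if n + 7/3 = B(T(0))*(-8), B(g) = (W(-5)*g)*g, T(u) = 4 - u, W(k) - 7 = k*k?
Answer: 151167025/9 ≈ 1.6796e+7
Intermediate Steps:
W(k) = 7 + k**2 (W(k) = 7 + k*k = 7 + k**2)
B(g) = 32*g**2 (B(g) = ((7 + (-5)**2)*g)*g = ((7 + 25)*g)*g = (32*g)*g = 32*g**2)
n = -12295/3 (n = -7/3 + (32*(4 - 1*0)**2)*(-8) = -7/3 + (32*(4 + 0)**2)*(-8) = -7/3 + (32*4**2)*(-8) = -7/3 + (32*16)*(-8) = -7/3 + 512*(-8) = -7/3 - 4096 = -12295/3 ≈ -4098.3)
n**2 = (-12295/3)**2 = 151167025/9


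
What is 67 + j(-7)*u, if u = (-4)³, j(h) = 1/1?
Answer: 3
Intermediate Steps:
j(h) = 1
u = -64
67 + j(-7)*u = 67 + 1*(-64) = 67 - 64 = 3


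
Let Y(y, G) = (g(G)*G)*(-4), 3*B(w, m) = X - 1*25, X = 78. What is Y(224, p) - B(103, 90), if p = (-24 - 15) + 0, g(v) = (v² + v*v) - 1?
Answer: 1423135/3 ≈ 4.7438e+5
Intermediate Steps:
g(v) = -1 + 2*v² (g(v) = (v² + v²) - 1 = 2*v² - 1 = -1 + 2*v²)
B(w, m) = 53/3 (B(w, m) = (78 - 1*25)/3 = (78 - 25)/3 = (⅓)*53 = 53/3)
p = -39 (p = -39 + 0 = -39)
Y(y, G) = -4*G*(-1 + 2*G²) (Y(y, G) = ((-1 + 2*G²)*G)*(-4) = (G*(-1 + 2*G²))*(-4) = -4*G*(-1 + 2*G²))
Y(224, p) - B(103, 90) = (-8*(-39)³ + 4*(-39)) - 1*53/3 = (-8*(-59319) - 156) - 53/3 = (474552 - 156) - 53/3 = 474396 - 53/3 = 1423135/3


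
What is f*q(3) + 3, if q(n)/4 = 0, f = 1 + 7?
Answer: 3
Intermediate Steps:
f = 8
q(n) = 0 (q(n) = 4*0 = 0)
f*q(3) + 3 = 8*0 + 3 = 0 + 3 = 3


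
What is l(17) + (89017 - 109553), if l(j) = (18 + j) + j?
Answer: -20484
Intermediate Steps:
l(j) = 18 + 2*j
l(17) + (89017 - 109553) = (18 + 2*17) + (89017 - 109553) = (18 + 34) - 20536 = 52 - 20536 = -20484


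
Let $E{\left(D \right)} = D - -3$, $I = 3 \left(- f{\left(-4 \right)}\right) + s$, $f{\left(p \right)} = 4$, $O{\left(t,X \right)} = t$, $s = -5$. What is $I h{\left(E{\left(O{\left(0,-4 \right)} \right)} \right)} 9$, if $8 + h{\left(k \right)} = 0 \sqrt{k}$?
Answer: $1224$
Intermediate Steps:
$I = -17$ ($I = 3 \left(\left(-1\right) 4\right) - 5 = 3 \left(-4\right) - 5 = -12 - 5 = -17$)
$E{\left(D \right)} = 3 + D$ ($E{\left(D \right)} = D + 3 = 3 + D$)
$h{\left(k \right)} = -8$ ($h{\left(k \right)} = -8 + 0 \sqrt{k} = -8 + 0 = -8$)
$I h{\left(E{\left(O{\left(0,-4 \right)} \right)} \right)} 9 = \left(-17\right) \left(-8\right) 9 = 136 \cdot 9 = 1224$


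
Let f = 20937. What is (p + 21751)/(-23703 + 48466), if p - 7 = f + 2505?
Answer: 45200/24763 ≈ 1.8253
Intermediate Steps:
p = 23449 (p = 7 + (20937 + 2505) = 7 + 23442 = 23449)
(p + 21751)/(-23703 + 48466) = (23449 + 21751)/(-23703 + 48466) = 45200/24763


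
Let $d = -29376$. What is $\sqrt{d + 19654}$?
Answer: $i \sqrt{9722} \approx 98.6 i$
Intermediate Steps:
$\sqrt{d + 19654} = \sqrt{-29376 + 19654} = \sqrt{-9722} = i \sqrt{9722}$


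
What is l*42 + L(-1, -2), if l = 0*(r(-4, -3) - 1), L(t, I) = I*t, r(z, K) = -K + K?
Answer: 2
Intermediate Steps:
r(z, K) = 0
l = 0 (l = 0*(0 - 1) = 0*(-1) = 0)
l*42 + L(-1, -2) = 0*42 - 2*(-1) = 0 + 2 = 2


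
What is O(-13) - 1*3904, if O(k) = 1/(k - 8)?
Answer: -81985/21 ≈ -3904.0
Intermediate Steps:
O(k) = 1/(-8 + k)
O(-13) - 1*3904 = 1/(-8 - 13) - 1*3904 = 1/(-21) - 3904 = -1/21 - 3904 = -81985/21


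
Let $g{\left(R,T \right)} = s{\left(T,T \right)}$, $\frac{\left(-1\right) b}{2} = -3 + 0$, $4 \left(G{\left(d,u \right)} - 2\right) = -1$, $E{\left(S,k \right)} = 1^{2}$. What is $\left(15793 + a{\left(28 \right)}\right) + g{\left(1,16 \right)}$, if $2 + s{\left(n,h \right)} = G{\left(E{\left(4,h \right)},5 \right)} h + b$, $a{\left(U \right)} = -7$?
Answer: $15818$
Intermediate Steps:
$E{\left(S,k \right)} = 1$
$G{\left(d,u \right)} = \frac{7}{4}$ ($G{\left(d,u \right)} = 2 + \frac{1}{4} \left(-1\right) = 2 - \frac{1}{4} = \frac{7}{4}$)
$b = 6$ ($b = - 2 \left(-3 + 0\right) = \left(-2\right) \left(-3\right) = 6$)
$s{\left(n,h \right)} = 4 + \frac{7 h}{4}$ ($s{\left(n,h \right)} = -2 + \left(\frac{7 h}{4} + 6\right) = -2 + \left(6 + \frac{7 h}{4}\right) = 4 + \frac{7 h}{4}$)
$g{\left(R,T \right)} = 4 + \frac{7 T}{4}$
$\left(15793 + a{\left(28 \right)}\right) + g{\left(1,16 \right)} = \left(15793 - 7\right) + \left(4 + \frac{7}{4} \cdot 16\right) = 15786 + \left(4 + 28\right) = 15786 + 32 = 15818$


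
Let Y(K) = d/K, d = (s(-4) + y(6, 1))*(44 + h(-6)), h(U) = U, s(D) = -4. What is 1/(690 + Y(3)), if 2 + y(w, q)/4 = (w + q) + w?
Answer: 3/3590 ≈ 0.00083565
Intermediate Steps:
y(w, q) = -8 + 4*q + 8*w (y(w, q) = -8 + 4*((w + q) + w) = -8 + 4*((q + w) + w) = -8 + 4*(q + 2*w) = -8 + (4*q + 8*w) = -8 + 4*q + 8*w)
d = 1520 (d = (-4 + (-8 + 4*1 + 8*6))*(44 - 6) = (-4 + (-8 + 4 + 48))*38 = (-4 + 44)*38 = 40*38 = 1520)
Y(K) = 1520/K
1/(690 + Y(3)) = 1/(690 + 1520/3) = 1/(3590/3) = 3/3590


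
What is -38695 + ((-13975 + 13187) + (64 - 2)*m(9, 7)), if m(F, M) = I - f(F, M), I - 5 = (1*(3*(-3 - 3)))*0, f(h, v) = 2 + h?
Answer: -39855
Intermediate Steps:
I = 5 (I = 5 + (1*(3*(-3 - 3)))*0 = 5 + (1*(3*(-6)))*0 = 5 + (1*(-18))*0 = 5 - 18*0 = 5 + 0 = 5)
m(F, M) = 3 - F (m(F, M) = 5 - (2 + F) = 5 + (-2 - F) = 3 - F)
-38695 + ((-13975 + 13187) + (64 - 2)*m(9, 7)) = -38695 + ((-13975 + 13187) + (64 - 2)*(3 - 1*9)) = -38695 + (-788 + 62*(3 - 9)) = -38695 + (-788 + 62*(-6)) = -38695 + (-788 - 372) = -38695 - 1160 = -39855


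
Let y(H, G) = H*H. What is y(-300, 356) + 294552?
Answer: 384552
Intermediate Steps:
y(H, G) = H²
y(-300, 356) + 294552 = (-300)² + 294552 = 90000 + 294552 = 384552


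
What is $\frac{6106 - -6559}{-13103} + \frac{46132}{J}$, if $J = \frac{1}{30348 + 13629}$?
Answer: $\frac{26582671456627}{13103} \approx 2.0287 \cdot 10^{9}$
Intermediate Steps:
$J = \frac{1}{43977} \approx 2.2739 \cdot 10^{-5}$
$\frac{6106 - -6559}{-13103} + \frac{46132}{J} = \frac{6106 - -6559}{-13103} + 46132 \frac{1}{\frac{1}{43977}} = \left(6106 + 6559\right) \left(- \frac{1}{13103}\right) + 46132 \cdot 43977 = 12665 \left(- \frac{1}{13103}\right) + 2028746964 = - \frac{12665}{13103} + 2028746964 = \frac{26582671456627}{13103}$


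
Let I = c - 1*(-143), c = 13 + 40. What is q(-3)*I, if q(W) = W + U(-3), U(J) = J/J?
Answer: -392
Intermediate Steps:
c = 53
U(J) = 1
I = 196 (I = 53 - 1*(-143) = 53 + 143 = 196)
q(W) = 1 + W (q(W) = W + 1 = 1 + W)
q(-3)*I = (1 - 3)*196 = -2*196 = -392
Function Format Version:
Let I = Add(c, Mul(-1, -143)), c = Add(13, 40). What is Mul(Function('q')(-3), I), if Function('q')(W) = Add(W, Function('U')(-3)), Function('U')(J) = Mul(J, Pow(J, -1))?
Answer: -392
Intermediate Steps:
c = 53
Function('U')(J) = 1
I = 196 (I = Add(53, Mul(-1, -143)) = Add(53, 143) = 196)
Function('q')(W) = Add(1, W) (Function('q')(W) = Add(W, 1) = Add(1, W))
Mul(Function('q')(-3), I) = Mul(Add(1, -3), 196) = Mul(-2, 196) = -392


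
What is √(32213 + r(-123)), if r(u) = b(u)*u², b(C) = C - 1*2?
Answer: 4*I*√116182 ≈ 1363.4*I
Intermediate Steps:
b(C) = -2 + C (b(C) = C - 2 = -2 + C)
r(u) = u²*(-2 + u) (r(u) = (-2 + u)*u² = u²*(-2 + u))
√(32213 + r(-123)) = √(32213 + (-123)²*(-2 - 123)) = √(32213 + 15129*(-125)) = √(32213 - 1891125) = √(-1858912) = 4*I*√116182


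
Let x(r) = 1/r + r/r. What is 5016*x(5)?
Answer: 30096/5 ≈ 6019.2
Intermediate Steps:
x(r) = 1 + 1/r (x(r) = 1/r + 1 = 1 + 1/r)
5016*x(5) = 5016*((1 + 5)/5) = 5016*((⅕)*6) = 5016*(6/5) = 30096/5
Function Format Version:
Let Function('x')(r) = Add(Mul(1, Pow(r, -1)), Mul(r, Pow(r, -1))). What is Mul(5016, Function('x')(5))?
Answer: Rational(30096, 5) ≈ 6019.2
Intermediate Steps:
Function('x')(r) = Add(1, Pow(r, -1)) (Function('x')(r) = Add(Pow(r, -1), 1) = Add(1, Pow(r, -1)))
Mul(5016, Function('x')(5)) = Mul(5016, Mul(Pow(5, -1), Add(1, 5))) = Mul(5016, Mul(Rational(1, 5), 6)) = Mul(5016, Rational(6, 5)) = Rational(30096, 5)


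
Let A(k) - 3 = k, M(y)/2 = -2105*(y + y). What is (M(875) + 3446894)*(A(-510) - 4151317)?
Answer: 16277666085344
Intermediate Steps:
M(y) = -8420*y (M(y) = 2*(-2105*(y + y)) = 2*(-4210*y) = -8420*y)
A(k) = 3 + k
(M(875) + 3446894)*(A(-510) - 4151317) = (-8420*875 + 3446894)*((3 - 510) - 4151317) = (-7367500 + 3446894)*(-507 - 4151317) = -3920606*(-4151824) = 16277666085344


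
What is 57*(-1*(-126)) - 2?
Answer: 7180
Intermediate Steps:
57*(-1*(-126)) - 2 = 57*126 - 2 = 7182 - 2 = 7180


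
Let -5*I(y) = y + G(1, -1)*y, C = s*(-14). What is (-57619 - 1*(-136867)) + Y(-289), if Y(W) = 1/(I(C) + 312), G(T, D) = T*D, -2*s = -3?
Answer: 24725377/312 ≈ 79248.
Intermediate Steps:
s = 3/2 (s = -1/2*(-3) = 3/2 ≈ 1.5000)
C = -21 (C = (3/2)*(-14) = -21)
G(T, D) = D*T
I(y) = 0 (I(y) = -(y + (-1*1)*y)/5 = -(y - y)/5 = -1/5*0 = 0)
Y(W) = 1/312 (Y(W) = 1/(0 + 312) = 1/312)
(-57619 - 1*(-136867)) + Y(-289) = (-57619 - 1*(-136867)) + 1/312 = (-57619 + 136867) + 1/312 = 79248 + 1/312 = 24725377/312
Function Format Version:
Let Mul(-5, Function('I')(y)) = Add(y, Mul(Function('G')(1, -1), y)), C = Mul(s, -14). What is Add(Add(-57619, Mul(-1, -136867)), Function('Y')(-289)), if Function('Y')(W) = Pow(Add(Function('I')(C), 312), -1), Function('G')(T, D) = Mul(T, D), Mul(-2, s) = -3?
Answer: Rational(24725377, 312) ≈ 79248.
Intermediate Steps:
s = Rational(3, 2) (s = Mul(Rational(-1, 2), -3) = Rational(3, 2) ≈ 1.5000)
C = -21 (C = Mul(Rational(3, 2), -14) = -21)
Function('G')(T, D) = Mul(D, T)
Function('I')(y) = 0 (Function('I')(y) = Mul(Rational(-1, 5), Add(y, Mul(Mul(-1, 1), y))) = Mul(Rational(-1, 5), Add(y, Mul(-1, y))) = Mul(Rational(-1, 5), 0) = 0)
Function('Y')(W) = Rational(1, 312) (Function('Y')(W) = Pow(Add(0, 312), -1) = Pow(312, -1) = Rational(1, 312))
Add(Add(-57619, Mul(-1, -136867)), Function('Y')(-289)) = Add(Add(-57619, Mul(-1, -136867)), Rational(1, 312)) = Add(Add(-57619, 136867), Rational(1, 312)) = Add(79248, Rational(1, 312)) = Rational(24725377, 312)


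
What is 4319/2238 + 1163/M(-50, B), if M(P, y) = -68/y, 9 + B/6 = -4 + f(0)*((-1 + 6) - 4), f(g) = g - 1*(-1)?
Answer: 46923715/38046 ≈ 1233.3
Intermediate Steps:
f(g) = 1 + g (f(g) = g + 1 = 1 + g)
B = -72 (B = -54 + 6*(-4 + (1 + 0)*((-1 + 6) - 4)) = -54 + 6*(-4 + 1*(5 - 4)) = -54 + 6*(-4 + 1*1) = -54 + 6*(-4 + 1) = -54 + 6*(-3) = -54 - 18 = -72)
4319/2238 + 1163/M(-50, B) = 4319/2238 + 1163/((-68/(-72))) = 4319*(1/2238) + 1163/((-68*(-1/72))) = 4319/2238 + 1163/(17/18) = 4319/2238 + 1163*(18/17) = 4319/2238 + 20934/17 = 46923715/38046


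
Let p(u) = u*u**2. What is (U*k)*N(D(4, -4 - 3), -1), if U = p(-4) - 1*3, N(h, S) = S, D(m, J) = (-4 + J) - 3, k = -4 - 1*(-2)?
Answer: -134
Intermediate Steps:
k = -2 (k = -4 + 2 = -2)
p(u) = u**3
D(m, J) = -7 + J
U = -67 (U = (-4)**3 - 1*3 = -64 - 3 = -67)
(U*k)*N(D(4, -4 - 3), -1) = -67*(-2)*(-1) = 134*(-1) = -134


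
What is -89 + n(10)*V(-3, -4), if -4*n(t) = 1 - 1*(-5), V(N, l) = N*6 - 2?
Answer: -59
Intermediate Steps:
V(N, l) = -2 + 6*N (V(N, l) = 6*N - 2 = -2 + 6*N)
n(t) = -3/2 (n(t) = -(1 - 1*(-5))/4 = -(1 + 5)/4 = -¼*6 = -3/2)
-89 + n(10)*V(-3, -4) = -89 - 3*(-2 + 6*(-3))/2 = -89 - 3*(-2 - 18)/2 = -89 - 3/2*(-20) = -89 + 30 = -59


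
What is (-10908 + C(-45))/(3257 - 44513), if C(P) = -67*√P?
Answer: 101/382 + 67*I*√5/13752 ≈ 0.2644 + 0.010894*I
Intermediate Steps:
(-10908 + C(-45))/(3257 - 44513) = (-10908 - 201*I*√5)/(3257 - 44513) = (-10908 - 201*I*√5)/(-41256) = (-10908 - 201*I*√5)*(-1/41256) = 101/382 + 67*I*√5/13752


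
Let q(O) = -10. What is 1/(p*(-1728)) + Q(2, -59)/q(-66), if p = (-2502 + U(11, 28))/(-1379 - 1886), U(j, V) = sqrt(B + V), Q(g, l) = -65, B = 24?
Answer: 3905756213/600955392 - 3265*sqrt(13)/5408598528 ≈ 6.4992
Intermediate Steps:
U(j, V) = sqrt(24 + V)
p = 2502/3265 - 2*sqrt(13)/3265 (p = (-2502 + sqrt(24 + 28))/(-1379 - 1886) = (-2502 + sqrt(52))/(-3265) = (-2502 + 2*sqrt(13))*(-1/3265) = 2502/3265 - 2*sqrt(13)/3265 ≈ 0.76410)
1/(p*(-1728)) + Q(2, -59)/q(-66) = 1/((2502/3265 - 2*sqrt(13)/3265)*(-1728)) - 65/(-10) = -1/1728/(2502/3265 - 2*sqrt(13)/3265) - 65*(-1/10) = -1/(1728*(2502/3265 - 2*sqrt(13)/3265)) + 13/2 = 13/2 - 1/(1728*(2502/3265 - 2*sqrt(13)/3265))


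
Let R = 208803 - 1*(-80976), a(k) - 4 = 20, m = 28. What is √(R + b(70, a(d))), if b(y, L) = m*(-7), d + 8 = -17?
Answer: √289583 ≈ 538.13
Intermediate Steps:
d = -25 (d = -8 - 17 = -25)
a(k) = 24 (a(k) = 4 + 20 = 24)
b(y, L) = -196 (b(y, L) = 28*(-7) = -196)
R = 289779 (R = 208803 + 80976 = 289779)
√(R + b(70, a(d))) = √(289779 - 196) = √289583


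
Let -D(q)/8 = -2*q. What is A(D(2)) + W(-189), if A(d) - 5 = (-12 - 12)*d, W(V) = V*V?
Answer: 34958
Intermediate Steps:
D(q) = 16*q (D(q) = -(-16)*q = 16*q)
W(V) = V**2
A(d) = 5 - 24*d (A(d) = 5 + (-12 - 12)*d = 5 - 24*d)
A(D(2)) + W(-189) = (5 - 384*2) + (-189)**2 = (5 - 24*32) + 35721 = (5 - 768) + 35721 = -763 + 35721 = 34958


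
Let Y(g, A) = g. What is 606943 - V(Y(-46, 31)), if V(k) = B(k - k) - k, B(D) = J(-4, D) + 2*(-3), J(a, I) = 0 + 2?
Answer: 606901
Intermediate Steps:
J(a, I) = 2
B(D) = -4 (B(D) = 2 + 2*(-3) = 2 - 6 = -4)
V(k) = -4 - k
606943 - V(Y(-46, 31)) = 606943 - (-4 - 1*(-46)) = 606943 - (-4 + 46) = 606943 - 1*42 = 606943 - 42 = 606901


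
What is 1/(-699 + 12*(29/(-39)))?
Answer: -13/9203 ≈ -0.0014126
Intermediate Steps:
1/(-699 + 12*(29/(-39))) = 1/(-699 + 12*(29*(-1/39))) = 1/(-699 + 12*(-29/39)) = 1/(-699 - 116/13) = 1/(-9203/13) = -13/9203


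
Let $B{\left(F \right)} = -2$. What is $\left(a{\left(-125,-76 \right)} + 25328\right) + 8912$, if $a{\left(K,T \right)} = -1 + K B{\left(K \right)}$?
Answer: $34489$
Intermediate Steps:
$a{\left(K,T \right)} = -1 - 2 K$ ($a{\left(K,T \right)} = -1 + K \left(-2\right) = -1 - 2 K$)
$\left(a{\left(-125,-76 \right)} + 25328\right) + 8912 = \left(\left(-1 - -250\right) + 25328\right) + 8912 = \left(\left(-1 + 250\right) + 25328\right) + 8912 = \left(249 + 25328\right) + 8912 = 25577 + 8912 = 34489$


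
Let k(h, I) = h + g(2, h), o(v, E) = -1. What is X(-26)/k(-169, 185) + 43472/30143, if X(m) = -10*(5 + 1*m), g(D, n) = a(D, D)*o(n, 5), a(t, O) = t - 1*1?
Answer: 106021/512431 ≈ 0.20690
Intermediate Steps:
a(t, O) = -1 + t (a(t, O) = t - 1 = -1 + t)
g(D, n) = 1 - D (g(D, n) = (-1 + D)*(-1) = 1 - D)
k(h, I) = -1 + h (k(h, I) = h + (1 - 1*2) = h + (1 - 2) = h - 1 = -1 + h)
X(m) = -50 - 10*m (X(m) = -10*(5 + m) = -50 - 10*m)
X(-26)/k(-169, 185) + 43472/30143 = (-50 - 10*(-26))/(-1 - 169) + 43472/30143 = (-50 + 260)/(-170) + 43472*(1/30143) = 210*(-1/170) + 43472/30143 = -21/17 + 43472/30143 = 106021/512431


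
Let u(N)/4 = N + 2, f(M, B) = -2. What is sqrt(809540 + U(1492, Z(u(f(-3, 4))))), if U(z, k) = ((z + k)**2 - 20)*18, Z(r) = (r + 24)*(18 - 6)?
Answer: 2*sqrt(14460095) ≈ 7605.3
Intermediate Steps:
u(N) = 8 + 4*N (u(N) = 4*(N + 2) = 4*(2 + N) = 8 + 4*N)
Z(r) = 288 + 12*r (Z(r) = (24 + r)*12 = 288 + 12*r)
U(z, k) = -360 + 18*(k + z)**2 (U(z, k) = ((k + z)**2 - 20)*18 = (-20 + (k + z)**2)*18 = -360 + 18*(k + z)**2)
sqrt(809540 + U(1492, Z(u(f(-3, 4))))) = sqrt(809540 + (-360 + 18*((288 + 12*(8 + 4*(-2))) + 1492)**2)) = sqrt(809540 + (-360 + 18*((288 + 12*(8 - 8)) + 1492)**2)) = sqrt(809540 + (-360 + 18*((288 + 12*0) + 1492)**2)) = sqrt(809540 + (-360 + 18*((288 + 0) + 1492)**2)) = sqrt(809540 + (-360 + 18*(288 + 1492)**2)) = sqrt(809540 + (-360 + 18*1780**2)) = sqrt(809540 + (-360 + 18*3168400)) = sqrt(809540 + (-360 + 57031200)) = sqrt(809540 + 57030840) = sqrt(57840380) = 2*sqrt(14460095)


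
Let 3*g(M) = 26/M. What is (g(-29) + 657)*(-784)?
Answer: -44792272/87 ≈ -5.1485e+5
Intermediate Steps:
g(M) = 26/(3*M) (g(M) = (26/M)/3 = 26/(3*M))
(g(-29) + 657)*(-784) = ((26/3)/(-29) + 657)*(-784) = ((26/3)*(-1/29) + 657)*(-784) = (-26/87 + 657)*(-784) = (57133/87)*(-784) = -44792272/87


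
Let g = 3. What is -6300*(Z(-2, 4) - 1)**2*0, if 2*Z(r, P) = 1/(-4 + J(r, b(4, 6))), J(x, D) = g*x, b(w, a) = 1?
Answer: 0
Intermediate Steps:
J(x, D) = 3*x
Z(r, P) = 1/(2*(-4 + 3*r))
-6300*(Z(-2, 4) - 1)**2*0 = -6300*(1/(2*(-4 + 3*(-2))) - 1)**2*0 = -6300*(1/(2*(-4 - 6)) - 1)**2*0 = -6300*((1/2)/(-10) - 1)**2*0 = -6300*((1/2)*(-1/10) - 1)**2*0 = -6300*(-1/20 - 1)**2*0 = -6300*(-21/20)**2*0 = -27783*0/4 = -6300*0 = 0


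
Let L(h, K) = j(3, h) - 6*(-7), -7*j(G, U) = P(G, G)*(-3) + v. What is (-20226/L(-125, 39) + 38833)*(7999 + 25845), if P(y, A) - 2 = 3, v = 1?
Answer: 14285772386/11 ≈ 1.2987e+9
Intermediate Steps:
P(y, A) = 5 (P(y, A) = 2 + 3 = 5)
j(G, U) = 2 (j(G, U) = -(5*(-3) + 1)/7 = -(-15 + 1)/7 = -1/7*(-14) = 2)
L(h, K) = 44 (L(h, K) = 2 - 6*(-7) = 2 + 42 = 44)
(-20226/L(-125, 39) + 38833)*(7999 + 25845) = (-20226/44 + 38833)*(7999 + 25845) = (-20226*1/44 + 38833)*33844 = (-10113/22 + 38833)*33844 = (844213/22)*33844 = 14285772386/11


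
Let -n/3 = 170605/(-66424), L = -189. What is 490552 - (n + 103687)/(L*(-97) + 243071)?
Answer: 8517692418834289/17363499296 ≈ 4.9055e+5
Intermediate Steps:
n = 511815/66424 (n = -511815/(-66424) = -511815*(-1)/66424 = -3*(-170605/66424) = 511815/66424 ≈ 7.7053)
490552 - (n + 103687)/(L*(-97) + 243071) = 490552 - (511815/66424 + 103687)/(-189*(-97) + 243071) = 490552 - 6887817103/(66424*(18333 + 243071)) = 490552 - 6887817103/(66424*261404) = 490552 - 1*6887817103/17363499296 = 490552 - 6887817103/17363499296 = 8517692418834289/17363499296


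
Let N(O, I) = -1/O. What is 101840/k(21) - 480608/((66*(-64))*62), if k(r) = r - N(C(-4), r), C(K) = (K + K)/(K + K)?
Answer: 3445409/744 ≈ 4630.9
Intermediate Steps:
C(K) = 1 (C(K) = (2*K)/((2*K)) = (2*K)*(1/(2*K)) = 1)
k(r) = 1 + r (k(r) = r - (-1)/1 = r - (-1) = r - 1*(-1) = r + 1 = 1 + r)
101840/k(21) - 480608/((66*(-64))*62) = 101840/(1 + 21) - 480608/((66*(-64))*62) = 101840/22 - 480608/((-4224*62)) = 101840*(1/22) - 480608/(-261888) = 50920/11 - 480608*(-1/261888) = 50920/11 + 15019/8184 = 3445409/744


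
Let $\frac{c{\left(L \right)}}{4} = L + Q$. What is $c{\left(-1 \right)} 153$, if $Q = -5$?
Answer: $-3672$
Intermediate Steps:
$c{\left(L \right)} = -20 + 4 L$ ($c{\left(L \right)} = 4 \left(L - 5\right) = 4 \left(-5 + L\right) = -20 + 4 L$)
$c{\left(-1 \right)} 153 = \left(-20 + 4 \left(-1\right)\right) 153 = \left(-20 - 4\right) 153 = \left(-24\right) 153 = -3672$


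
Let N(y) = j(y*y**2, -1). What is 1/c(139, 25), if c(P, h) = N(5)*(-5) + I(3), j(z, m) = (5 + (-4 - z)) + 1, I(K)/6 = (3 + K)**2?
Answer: 1/831 ≈ 0.0012034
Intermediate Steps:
I(K) = 6*(3 + K)**2
j(z, m) = 2 - z (j(z, m) = (1 - z) + 1 = 2 - z)
N(y) = 2 - y**3 (N(y) = 2 - y*y**2 = 2 - y**3)
c(P, h) = 831 (c(P, h) = (2 - 1*5**3)*(-5) + 6*(3 + 3)**2 = (2 - 1*125)*(-5) + 6*6**2 = (2 - 125)*(-5) + 6*36 = -123*(-5) + 216 = 615 + 216 = 831)
1/c(139, 25) = 1/831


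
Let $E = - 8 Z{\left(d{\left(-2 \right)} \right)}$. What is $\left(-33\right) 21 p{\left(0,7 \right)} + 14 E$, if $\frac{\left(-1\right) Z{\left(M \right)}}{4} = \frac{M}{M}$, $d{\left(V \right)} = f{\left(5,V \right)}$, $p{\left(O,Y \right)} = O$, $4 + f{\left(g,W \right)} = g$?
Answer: $448$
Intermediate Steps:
$f{\left(g,W \right)} = -4 + g$
$d{\left(V \right)} = 1$ ($d{\left(V \right)} = -4 + 5 = 1$)
$Z{\left(M \right)} = -4$ ($Z{\left(M \right)} = - 4 \frac{M}{M} = \left(-4\right) 1 = -4$)
$E = 32$ ($E = \left(-8\right) \left(-4\right) = 32$)
$\left(-33\right) 21 p{\left(0,7 \right)} + 14 E = \left(-33\right) 21 \cdot 0 + 14 \cdot 32 = \left(-693\right) 0 + 448 = 0 + 448 = 448$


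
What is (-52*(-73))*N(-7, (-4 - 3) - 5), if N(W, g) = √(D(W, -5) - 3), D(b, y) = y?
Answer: 7592*I*√2 ≈ 10737.0*I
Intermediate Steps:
N(W, g) = 2*I*√2 (N(W, g) = √(-5 - 3) = √(-8) = 2*I*√2)
(-52*(-73))*N(-7, (-4 - 3) - 5) = (-52*(-73))*(2*I*√2) = 3796*(2*I*√2) = 7592*I*√2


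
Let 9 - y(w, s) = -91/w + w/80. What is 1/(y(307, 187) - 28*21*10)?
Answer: -24560/144278729 ≈ -0.00017023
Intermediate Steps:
y(w, s) = 9 + 91/w - w/80 (y(w, s) = 9 - (-91/w + w/80) = 9 + (91/w - w/80) = 9 + 91/w - w/80)
1/(y(307, 187) - 28*21*10) = 1/((9 + 91/307 - 1/80*307) - 28*21*10) = 1/((9 + 91*(1/307) - 307/80) - 588*10) = 1/((9 + 91/307 - 307/80) - 5880) = 1/(134071/24560 - 5880) = 1/(-144278729/24560) = -24560/144278729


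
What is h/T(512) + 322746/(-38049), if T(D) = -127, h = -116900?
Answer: 1468979786/1610741 ≈ 911.99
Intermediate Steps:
h/T(512) + 322746/(-38049) = -116900/(-127) + 322746/(-38049) = -116900*(-1/127) + 322746*(-1/38049) = 116900/127 - 107582/12683 = 1468979786/1610741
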